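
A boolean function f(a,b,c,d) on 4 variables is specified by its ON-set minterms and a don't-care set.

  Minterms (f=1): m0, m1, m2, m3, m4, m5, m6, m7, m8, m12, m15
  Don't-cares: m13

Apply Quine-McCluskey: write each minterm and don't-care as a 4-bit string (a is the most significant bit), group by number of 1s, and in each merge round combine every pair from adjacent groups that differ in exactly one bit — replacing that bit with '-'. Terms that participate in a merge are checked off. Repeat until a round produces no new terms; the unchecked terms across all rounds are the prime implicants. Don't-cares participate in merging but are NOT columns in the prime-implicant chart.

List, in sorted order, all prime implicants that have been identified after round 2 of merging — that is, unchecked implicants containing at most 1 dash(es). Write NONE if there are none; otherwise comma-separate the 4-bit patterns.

NONE

[col 0] 0000*, 0001*, 0010*, 0011*, 0100*, 0101*, 0110*, 0111*, 1000*, 1100*, 1101*, 1111*
[col 1] -000*, -100*, -101*, -111*, 0-00*, 0-01*, 0-10*, 0-11*, 00-0*, 00-1*, 000-*, 001-*, 01-0*, 01-1*, 010-*, 011-*, 1-00*, 11-1*, 110-*
[col 2] --00, -1-1, -10-, 0--0*, 0--1*, 0-0-*, 0-1-*, 00--*, 01--*
[col 3] 0---
Prime implicants: --00, -1-1, -10-, 0---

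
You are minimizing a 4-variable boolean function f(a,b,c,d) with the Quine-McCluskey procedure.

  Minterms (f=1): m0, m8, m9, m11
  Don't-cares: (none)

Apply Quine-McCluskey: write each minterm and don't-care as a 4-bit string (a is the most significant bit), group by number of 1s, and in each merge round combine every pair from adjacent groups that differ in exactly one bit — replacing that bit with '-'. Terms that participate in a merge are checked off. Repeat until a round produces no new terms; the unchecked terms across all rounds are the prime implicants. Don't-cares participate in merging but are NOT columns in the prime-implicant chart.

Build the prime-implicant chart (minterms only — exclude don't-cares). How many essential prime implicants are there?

2

[col 0] 0000*, 1000*, 1001*, 1011*
[col 1] -000, 10-1, 100-
Prime implicants: -000, 10-1, 100-
PI chart (minterm → PIs covering it):
  0 | -000  (sole → essential)
  8 | -000,100-
  9 | 10-1,100-
  11 | 10-1  (sole → essential)
Essential prime implicants: -000, 10-1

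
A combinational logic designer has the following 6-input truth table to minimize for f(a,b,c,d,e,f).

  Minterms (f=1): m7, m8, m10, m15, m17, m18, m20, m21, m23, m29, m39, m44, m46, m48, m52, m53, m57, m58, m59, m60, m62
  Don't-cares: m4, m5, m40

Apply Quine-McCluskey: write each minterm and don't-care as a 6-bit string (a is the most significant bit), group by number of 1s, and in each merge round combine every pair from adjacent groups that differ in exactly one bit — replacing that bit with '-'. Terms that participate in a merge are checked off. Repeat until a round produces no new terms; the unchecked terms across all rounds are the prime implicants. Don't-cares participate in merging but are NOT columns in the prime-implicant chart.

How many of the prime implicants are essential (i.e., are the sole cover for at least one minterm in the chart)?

11

size-2^0 implicants → 000100(✓)  000101(✓)  000111(✓)  001000(✓)  001010(✓)  001111(✓)  010001(✓)  010010  010100(✓)  010101(✓)  010111(✓)  011101(✓)  100111(✓)  101000(✓)  101100(✓)  101110(✓)  110000(✓)  110100(✓)  110101(✓)  111001(✓)  111010(✓)  111011(✓)  111100(✓)  111110(✓)
size-2^1 implicants → -00111  -01000  -10100(✓)  -10101(✓)  0-0100(✓)  0-0101(✓)  0-0111(✓)  00-111  0001-1(✓)  00010-(✓)  0010-0  01-101  010-01  0101-1(✓)  01010-(✓)  1-1100(✓)  1-1110(✓)  101-00  1011-0(✓)  11-100  110-00  11010-(✓)  111-10  1110-1  11101-  1111-0(✓)
size-2^2 implicants → -1010-  0-01-1  0-010-  1-11-0
Unchecked terms (primes): -00111, -01000, -1010-, 0-01-1, 0-010-, 00-111, 0010-0, 01-101, 010-01, 010010, 1-11-0, 101-00, 11-100, 110-00, 111-10, 1110-1, 11101-
Minterm coverage:
  m7 ⊆ -00111,0-01-1,00-111
  m8 ⊆ -01000,0010-0
  m10 ⊆ 0010-0 [E]
  m15 ⊆ 00-111 [E]
  m17 ⊆ 010-01 [E]
  m18 ⊆ 010010 [E]
  m20 ⊆ -1010-,0-010-
  m21 ⊆ -1010-,0-01-1,0-010-,01-101,010-01
  m23 ⊆ 0-01-1 [E]
  m29 ⊆ 01-101 [E]
  m39 ⊆ -00111 [E]
  m44 ⊆ 1-11-0,101-00
  m46 ⊆ 1-11-0 [E]
  m48 ⊆ 110-00 [E]
  m52 ⊆ -1010-,11-100,110-00
  m53 ⊆ -1010- [E]
  m57 ⊆ 1110-1 [E]
  m58 ⊆ 111-10,11101-
  m59 ⊆ 1110-1,11101-
  m60 ⊆ 1-11-0,11-100
  m62 ⊆ 1-11-0,111-10
E = {-00111, -1010-, 0-01-1, 00-111, 0010-0, 01-101, 010-01, 010010, 1-11-0, 110-00, 1110-1}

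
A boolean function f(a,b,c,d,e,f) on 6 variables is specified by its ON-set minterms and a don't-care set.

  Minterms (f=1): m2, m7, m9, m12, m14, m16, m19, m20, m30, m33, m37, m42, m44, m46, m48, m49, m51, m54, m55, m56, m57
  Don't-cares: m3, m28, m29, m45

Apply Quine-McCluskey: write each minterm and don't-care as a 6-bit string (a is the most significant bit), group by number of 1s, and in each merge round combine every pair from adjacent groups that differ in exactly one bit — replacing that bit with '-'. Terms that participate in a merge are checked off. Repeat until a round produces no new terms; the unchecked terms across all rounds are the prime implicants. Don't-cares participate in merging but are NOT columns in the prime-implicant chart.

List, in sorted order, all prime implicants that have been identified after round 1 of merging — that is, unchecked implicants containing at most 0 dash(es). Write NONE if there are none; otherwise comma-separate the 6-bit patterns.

001001

[col 0] 000010*, 000011*, 000111*, 001001, 001100*, 001110*, 010000*, 010011*, 010100*, 011100*, 011101*, 011110*, 100001*, 100101*, 101010*, 101100*, 101101*, 101110*, 110000*, 110001*, 110011*, 110110*, 110111*, 111000*, 111001*
[col 1] -01100*, -01110*, -10000, -10011, 0-0011, 0-1100*, 0-1110*, 000-11, 00001-, 0011-0*, 01-100, 010-00, 0111-0*, 01110-, 1-0001, 10-101, 100-01, 101-10, 1011-0*, 10110-, 11-000*, 11-001*, 110-11, 1100-1, 11000-*, 11011-, 11100-*
[col 2] -011-0, 0-11-0, 11-00-
Prime implicants: -011-0, -10000, -10011, 0-0011, 0-11-0, 000-11, 00001-, 001001, 01-100, 010-00, 01110-, 1-0001, 10-101, 100-01, 101-10, 10110-, 11-00-, 110-11, 1100-1, 11011-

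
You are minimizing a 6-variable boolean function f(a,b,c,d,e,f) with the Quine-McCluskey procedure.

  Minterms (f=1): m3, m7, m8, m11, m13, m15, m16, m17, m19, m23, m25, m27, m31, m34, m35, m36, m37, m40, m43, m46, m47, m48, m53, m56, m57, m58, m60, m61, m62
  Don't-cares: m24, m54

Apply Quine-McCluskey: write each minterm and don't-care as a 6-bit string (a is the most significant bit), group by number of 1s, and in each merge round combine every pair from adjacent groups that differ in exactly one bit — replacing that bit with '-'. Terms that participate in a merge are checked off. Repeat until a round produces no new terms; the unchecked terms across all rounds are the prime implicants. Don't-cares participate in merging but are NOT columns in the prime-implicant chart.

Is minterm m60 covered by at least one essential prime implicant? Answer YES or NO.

[col 0] 000011*, 000111*, 001000*, 001011*, 001101*, 001111*, 010000*, 010001*, 010011*, 010111*, 011000*, 011001*, 011011*, 011111*, 100010*, 100011*, 100100*, 100101*, 101000*, 101011*, 101110*, 101111*, 110000*, 110101*, 110110*, 111000*, 111001*, 111010*, 111100*, 111101*, 111110*
[col 1] -00011*, -01000*, -01011*, -01111*, -10000*, -11000*, -11001*, 0-0011*, 0-0111*, 0-1000*, 0-1011*, 0-1111*, 00-011*, 00-111*, 000-11*, 001-11*, 0011-1, 01-000*, 01-001*, 01-011*, 01-111*, 010-11*, 0100-1*, 01000-*, 011-11*, 0110-1*, 01100-*, 1-0101, 1-1000*, 1-1110, 10-011*, 10001-, 10010-, 101-11*, 10111-, 11-000*, 11-101, 11-110, 111-00*, 111-01*, 111-10*, 1110-0*, 11100-*, 1111-0*, 11110-*
[col 2] --1000, -0-011, -01-11, -1-000, -1100-, 0--011*, 0--111*, 0-0-11*, 0-1-11*, 00--11*, 01--11*, 01-0-1, 01-00-, 111--0, 111-0-
[col 3] 0---11
Prime implicants: --1000, -0-011, -01-11, -1-000, -1100-, 0---11, 0011-1, 01-0-1, 01-00-, 1-0101, 1-1110, 10001-, 10010-, 10111-, 11-101, 11-110, 111--0, 111-0-
PI chart (minterm → PIs covering it):
  3 | -0-011,0---11
  7 | 0---11  (sole → essential)
  8 | --1000  (sole → essential)
  11 | -0-011,-01-11,0---11
  13 | 0011-1  (sole → essential)
  15 | -01-11,0---11,0011-1
  16 | -1-000,01-00-
  17 | 01-0-1,01-00-
  19 | 0---11,01-0-1
  23 | 0---11  (sole → essential)
  25 | -1100-,01-0-1,01-00-
  27 | 0---11,01-0-1
  31 | 0---11  (sole → essential)
  34 | 10001-  (sole → essential)
  35 | -0-011,10001-
  36 | 10010-  (sole → essential)
  37 | 1-0101,10010-
  40 | --1000  (sole → essential)
  43 | -0-011,-01-11
  46 | 1-1110,10111-
  47 | -01-11,10111-
  48 | -1-000  (sole → essential)
  53 | 1-0101,11-101
  56 | --1000,-1-000,-1100-,111--0,111-0-
  57 | -1100-,111-0-
  58 | 111--0  (sole → essential)
  60 | 111--0,111-0-
  61 | 11-101,111-0-
  62 | 1-1110,11-110,111--0
Essential prime implicants: --1000, -1-000, 0---11, 0011-1, 10001-, 10010-, 111--0

YES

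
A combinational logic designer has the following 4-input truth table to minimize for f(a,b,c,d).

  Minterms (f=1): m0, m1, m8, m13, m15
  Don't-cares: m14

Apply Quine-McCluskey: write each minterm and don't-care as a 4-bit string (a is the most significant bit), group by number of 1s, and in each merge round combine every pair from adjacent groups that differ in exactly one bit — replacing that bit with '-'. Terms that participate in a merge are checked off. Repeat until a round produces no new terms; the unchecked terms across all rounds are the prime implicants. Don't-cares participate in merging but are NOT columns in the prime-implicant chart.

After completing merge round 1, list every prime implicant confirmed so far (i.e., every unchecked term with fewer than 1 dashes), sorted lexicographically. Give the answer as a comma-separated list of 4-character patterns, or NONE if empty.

size-2^0 implicants → 0000(✓)  0001(✓)  1000(✓)  1101(✓)  1110(✓)  1111(✓)
size-2^1 implicants → -000  000-  11-1  111-
Unchecked terms (primes): -000, 000-, 11-1, 111-

NONE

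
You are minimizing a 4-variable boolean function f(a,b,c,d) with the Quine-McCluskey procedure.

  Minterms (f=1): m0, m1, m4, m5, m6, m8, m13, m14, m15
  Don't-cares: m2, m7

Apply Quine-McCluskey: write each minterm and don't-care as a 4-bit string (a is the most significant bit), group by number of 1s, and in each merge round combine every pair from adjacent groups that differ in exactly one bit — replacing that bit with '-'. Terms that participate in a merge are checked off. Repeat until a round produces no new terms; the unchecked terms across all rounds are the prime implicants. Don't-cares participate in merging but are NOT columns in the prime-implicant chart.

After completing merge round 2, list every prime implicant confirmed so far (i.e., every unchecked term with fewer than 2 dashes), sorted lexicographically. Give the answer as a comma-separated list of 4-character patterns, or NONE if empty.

-000

[col 0] 0000*, 0001*, 0010*, 0100*, 0101*, 0110*, 0111*, 1000*, 1101*, 1110*, 1111*
[col 1] -000, -101*, -110*, -111*, 0-00*, 0-01*, 0-10*, 00-0*, 000-*, 01-0*, 01-1*, 010-*, 011-*, 11-1*, 111-*
[col 2] -1-1, -11-, 0--0, 0-0-, 01--
Prime implicants: -000, -1-1, -11-, 0--0, 0-0-, 01--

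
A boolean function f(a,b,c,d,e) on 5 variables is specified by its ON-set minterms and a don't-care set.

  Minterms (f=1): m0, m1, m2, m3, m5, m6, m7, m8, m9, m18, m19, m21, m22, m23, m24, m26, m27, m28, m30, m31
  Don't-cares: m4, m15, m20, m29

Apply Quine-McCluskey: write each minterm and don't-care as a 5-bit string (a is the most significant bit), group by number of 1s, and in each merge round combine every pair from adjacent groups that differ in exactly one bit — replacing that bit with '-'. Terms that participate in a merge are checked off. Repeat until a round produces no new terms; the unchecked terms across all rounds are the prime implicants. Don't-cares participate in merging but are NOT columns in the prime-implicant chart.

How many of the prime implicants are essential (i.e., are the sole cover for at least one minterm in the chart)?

[col 0] 00000*, 00001*, 00010*, 00011*, 00100*, 00101*, 00110*, 00111*, 01000*, 01001*, 01111*, 10010*, 10011*, 10100*, 10101*, 10110*, 10111*, 11000*, 11010*, 11011*, 11100*, 11101*, 11110*, 11111*
[col 1] -0010*, -0011*, -0100*, -0101*, -0110*, -0111*, -1000, -1111*, 0-000*, 0-001*, 0-111*, 00-00*, 00-01*, 00-10*, 00-11*, 000-0*, 000-1*, 0000-*, 0001-*, 001-0*, 001-1*, 0010-*, 0011-*, 0100-*, 1-010*, 1-011*, 1-100*, 1-101*, 1-110*, 1-111*, 10-10*, 10-11*, 1001-*, 101-0*, 101-1*, 1010-*, 1011-*, 11-00*, 11-10*, 11-11*, 110-0*, 1101-*, 111-0*, 111-1*, 1110-*, 1111-*
[col 2] --111, -0-10*, -0-11*, -001-*, -01-0*, -01-1*, -010-*, -011-*, 0-00-, 00--0*, 00--1*, 00-0-*, 00-1-*, 000--*, 001--*, 1--10*, 1--11*, 1-01-*, 1-1-0*, 1-1-1*, 1-10-*, 1-11-*, 10-1-*, 101--*, 11--0, 11-1-*, 111--*
[col 3] -0-1-, -01--, 00---, 1--1-, 1-1--
Prime implicants: --111, -0-1-, -01--, -1000, 0-00-, 00---, 1--1-, 1-1--, 11--0
PI chart (minterm → PIs covering it):
  0 | 0-00-,00---
  1 | 0-00-,00---
  2 | -0-1-,00---
  3 | -0-1-,00---
  5 | -01--,00---
  6 | -0-1-,-01--,00---
  7 | --111,-0-1-,-01--,00---
  8 | -1000,0-00-
  9 | 0-00-  (sole → essential)
  18 | -0-1-,1--1-
  19 | -0-1-,1--1-
  21 | -01--,1-1--
  22 | -0-1-,-01--,1--1-,1-1--
  23 | --111,-0-1-,-01--,1--1-,1-1--
  24 | -1000,11--0
  26 | 1--1-,11--0
  27 | 1--1-  (sole → essential)
  28 | 1-1--,11--0
  30 | 1--1-,1-1--,11--0
  31 | --111,1--1-,1-1--
Essential prime implicants: 0-00-, 1--1-

2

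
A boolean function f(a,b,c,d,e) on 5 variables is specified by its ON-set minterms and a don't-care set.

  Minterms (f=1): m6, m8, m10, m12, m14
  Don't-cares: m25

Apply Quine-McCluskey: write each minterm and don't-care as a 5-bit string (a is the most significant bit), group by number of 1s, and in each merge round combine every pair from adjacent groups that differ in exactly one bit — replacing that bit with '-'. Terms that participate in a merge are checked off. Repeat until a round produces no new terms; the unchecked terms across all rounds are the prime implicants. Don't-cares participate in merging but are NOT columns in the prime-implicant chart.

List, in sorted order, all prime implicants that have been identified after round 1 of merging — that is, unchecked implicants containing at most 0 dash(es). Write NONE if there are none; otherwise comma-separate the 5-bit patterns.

11001

Round 0: 00110✓ 01000✓ 01010✓ 01100✓ 01110✓ 11001
Round 1: 0-110 01-00✓ 01-10✓ 010-0✓ 011-0✓
Round 2: 01--0
PIs = {0-110, 01--0, 11001}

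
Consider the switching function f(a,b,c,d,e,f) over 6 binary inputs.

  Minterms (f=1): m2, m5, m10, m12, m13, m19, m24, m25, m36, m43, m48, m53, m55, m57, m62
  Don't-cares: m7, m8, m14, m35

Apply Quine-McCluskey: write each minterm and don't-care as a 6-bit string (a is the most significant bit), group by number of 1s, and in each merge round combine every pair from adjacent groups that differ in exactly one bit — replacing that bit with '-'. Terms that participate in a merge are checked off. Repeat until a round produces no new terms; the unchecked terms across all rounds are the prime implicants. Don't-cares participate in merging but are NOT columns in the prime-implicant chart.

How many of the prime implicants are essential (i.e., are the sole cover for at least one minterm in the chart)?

8

Round 0: 000010✓ 000101✓ 000111✓ 001000✓ 001010✓ 001100✓ 001101✓ 001110✓ 010011 011000✓ 011001✓ 100011✓ 100100 101011✓ 110000 110101✓ 110111✓ 111001✓ 111110
Round 1: -11001 0-1000 00-010 00-101 0001-1 001-00✓ 001-10✓ 0010-0✓ 0011-0✓ 00110- 01100- 10-011 1101-1
Round 2: 001--0
PIs = {-11001, 0-1000, 00-010, 00-101, 0001-1, 001--0, 00110-, 010011, 01100-, 10-011, 100100, 110000, 1101-1, 111110}
Coverage chart:
  m2: 00-010 ←essential
  m5: 00-101,0001-1
  m10: 00-010,001--0
  m12: 001--0,00110-
  m13: 00-101,00110-
  m19: 010011 ←essential
  m24: 0-1000,01100-
  m25: -11001,01100-
  m36: 100100 ←essential
  m43: 10-011 ←essential
  m48: 110000 ←essential
  m53: 1101-1 ←essential
  m55: 1101-1 ←essential
  m57: -11001 ←essential
  m62: 111110 ←essential
Essential: -11001, 00-010, 010011, 10-011, 100100, 110000, 1101-1, 111110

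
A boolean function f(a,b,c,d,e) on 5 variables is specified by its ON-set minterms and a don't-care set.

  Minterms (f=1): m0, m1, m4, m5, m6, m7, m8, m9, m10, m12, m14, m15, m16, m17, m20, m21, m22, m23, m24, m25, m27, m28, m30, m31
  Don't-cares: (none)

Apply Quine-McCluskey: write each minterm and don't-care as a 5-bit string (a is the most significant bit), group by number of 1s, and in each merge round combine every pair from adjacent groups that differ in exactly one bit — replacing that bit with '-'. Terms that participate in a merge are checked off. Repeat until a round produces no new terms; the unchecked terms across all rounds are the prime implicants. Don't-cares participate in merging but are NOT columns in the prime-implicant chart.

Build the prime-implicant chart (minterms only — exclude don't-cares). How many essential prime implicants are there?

3

[col 0] 00000*, 00001*, 00100*, 00101*, 00110*, 00111*, 01000*, 01001*, 01010*, 01100*, 01110*, 01111*, 10000*, 10001*, 10100*, 10101*, 10110*, 10111*, 11000*, 11001*, 11011*, 11100*, 11110*, 11111*
[col 1] -0000*, -0001*, -0100*, -0101*, -0110*, -0111*, -1000*, -1001*, -1100*, -1110*, -1111*, 0-000*, 0-001*, 0-100*, 0-110*, 0-111*, 00-00*, 00-01*, 0000-*, 001-0*, 001-1*, 0010-*, 0011-*, 01-00*, 01-10*, 010-0*, 0100-*, 011-0*, 0111-*, 1-000*, 1-001*, 1-100*, 1-110*, 1-111*, 10-00*, 10-01*, 1000-*, 101-0*, 101-1*, 1010-*, 1011-*, 11-00*, 11-11, 110-1, 1100-*, 111-0*, 1111-*
[col 2] --000*, --001*, --100*, --110*, --111*, -0-00*, -0-01*, -000-*, -01-0*, -01-1*, -010-*, -011-*, -1-00*, -100-*, -11-0*, -111-*, 0--00*, 0-00-*, 0-1-0*, 0-11-*, 00-0-*, 001--*, 01--0, 1--00*, 1-00-*, 1-1-0*, 1-11-*, 10-0-*, 101--*
[col 3] ---00, --00-, --1-0, --11-, -0-0-, -01--
Prime implicants: ---00, --00-, --1-0, --11-, -0-0-, -01--, 01--0, 11-11, 110-1
PI chart (minterm → PIs covering it):
  0 | ---00,--00-,-0-0-
  1 | --00-,-0-0-
  4 | ---00,--1-0,-0-0-,-01--
  5 | -0-0-,-01--
  6 | --1-0,--11-,-01--
  7 | --11-,-01--
  8 | ---00,--00-,01--0
  9 | --00-  (sole → essential)
  10 | 01--0  (sole → essential)
  12 | ---00,--1-0,01--0
  14 | --1-0,--11-,01--0
  15 | --11-  (sole → essential)
  16 | ---00,--00-,-0-0-
  17 | --00-,-0-0-
  20 | ---00,--1-0,-0-0-,-01--
  21 | -0-0-,-01--
  22 | --1-0,--11-,-01--
  23 | --11-,-01--
  24 | ---00,--00-
  25 | --00-,110-1
  27 | 11-11,110-1
  28 | ---00,--1-0
  30 | --1-0,--11-
  31 | --11-,11-11
Essential prime implicants: --00-, --11-, 01--0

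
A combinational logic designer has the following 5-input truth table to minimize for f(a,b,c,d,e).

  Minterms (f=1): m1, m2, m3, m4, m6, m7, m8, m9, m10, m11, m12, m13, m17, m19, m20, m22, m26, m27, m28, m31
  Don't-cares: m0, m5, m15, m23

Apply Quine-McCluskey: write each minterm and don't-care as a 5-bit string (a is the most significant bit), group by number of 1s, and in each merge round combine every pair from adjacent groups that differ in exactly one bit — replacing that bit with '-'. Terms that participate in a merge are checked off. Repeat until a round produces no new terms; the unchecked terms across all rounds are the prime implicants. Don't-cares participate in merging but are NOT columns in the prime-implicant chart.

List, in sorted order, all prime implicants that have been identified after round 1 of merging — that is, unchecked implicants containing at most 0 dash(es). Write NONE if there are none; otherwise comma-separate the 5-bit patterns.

size-2^0 implicants → 00000(✓)  00001(✓)  00010(✓)  00011(✓)  00100(✓)  00101(✓)  00110(✓)  00111(✓)  01000(✓)  01001(✓)  01010(✓)  01011(✓)  01100(✓)  01101(✓)  01111(✓)  10001(✓)  10011(✓)  10100(✓)  10110(✓)  10111(✓)  11010(✓)  11011(✓)  11100(✓)  11111(✓)
size-2^1 implicants → -0001(✓)  -0011(✓)  -0100(✓)  -0110(✓)  -0111(✓)  -1010(✓)  -1011(✓)  -1100(✓)  -1111(✓)  0-000(✓)  0-001(✓)  0-010(✓)  0-011(✓)  0-100(✓)  0-101(✓)  0-111(✓)  00-00(✓)  00-01(✓)  00-10(✓)  00-11(✓)  000-0(✓)  000-1(✓)  0000-(✓)  0001-(✓)  001-0(✓)  001-1(✓)  0010-(✓)  0011-(✓)  01-00(✓)  01-01(✓)  01-11(✓)  010-0(✓)  010-1(✓)  0100-(✓)  0101-(✓)  011-1(✓)  0110-(✓)  1-011(✓)  1-100(✓)  1-111(✓)  10-11(✓)  100-1(✓)  101-0(✓)  1011-(✓)  11-11(✓)  1101-(✓)
size-2^2 implicants → --011(✓)  --100  --111(✓)  -0-11(✓)  -00-1  -01-0  -011-  -1-11(✓)  -101-  0--00(✓)  0--01(✓)  0--11(✓)  0-0-0(✓)  0-0-1(✓)  0-00-(✓)  0-01-(✓)  0-1-1(✓)  0-10-(✓)  00--0(✓)  00--1(✓)  00-0-(✓)  00-1-(✓)  000--(✓)  001--(✓)  01--1(✓)  01-0-(✓)  010--(✓)  1--11(✓)
size-2^3 implicants → ---11  0---1  0--0-  0-0--  00---
Unchecked terms (primes): ---11, --100, -00-1, -01-0, -011-, -101-, 0---1, 0--0-, 0-0--, 00---

NONE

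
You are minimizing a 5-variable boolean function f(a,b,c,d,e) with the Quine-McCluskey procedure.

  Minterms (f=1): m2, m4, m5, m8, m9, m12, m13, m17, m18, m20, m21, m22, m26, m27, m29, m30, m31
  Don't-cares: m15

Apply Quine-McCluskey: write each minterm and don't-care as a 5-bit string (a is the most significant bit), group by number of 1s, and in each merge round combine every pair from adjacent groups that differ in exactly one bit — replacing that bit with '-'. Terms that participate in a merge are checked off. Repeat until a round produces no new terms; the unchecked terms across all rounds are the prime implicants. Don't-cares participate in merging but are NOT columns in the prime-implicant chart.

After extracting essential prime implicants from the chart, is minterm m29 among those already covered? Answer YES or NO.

size-2^0 implicants → 00010(✓)  00100(✓)  00101(✓)  01000(✓)  01001(✓)  01100(✓)  01101(✓)  01111(✓)  10001(✓)  10010(✓)  10100(✓)  10101(✓)  10110(✓)  11010(✓)  11011(✓)  11101(✓)  11110(✓)  11111(✓)
size-2^1 implicants → -0010  -0100(✓)  -0101(✓)  -1101(✓)  -1111(✓)  0-100(✓)  0-101(✓)  0010-(✓)  01-00(✓)  01-01(✓)  0100-(✓)  011-1(✓)  0110-(✓)  1-010(✓)  1-101(✓)  1-110(✓)  10-01  10-10(✓)  101-0  1010-(✓)  11-10(✓)  11-11(✓)  1101-(✓)  111-1(✓)  1111-(✓)
size-2^2 implicants → --101  -010-  -11-1  0-10-  01-0-  1--10  11-1-
Unchecked terms (primes): --101, -0010, -010-, -11-1, 0-10-, 01-0-, 1--10, 10-01, 101-0, 11-1-
Minterm coverage:
  m2 ⊆ -0010 [E]
  m4 ⊆ -010-,0-10-
  m5 ⊆ --101,-010-,0-10-
  m8 ⊆ 01-0- [E]
  m9 ⊆ 01-0- [E]
  m12 ⊆ 0-10-,01-0-
  m13 ⊆ --101,-11-1,0-10-,01-0-
  m17 ⊆ 10-01 [E]
  m18 ⊆ -0010,1--10
  m20 ⊆ -010-,101-0
  m21 ⊆ --101,-010-,10-01
  m22 ⊆ 1--10,101-0
  m26 ⊆ 1--10,11-1-
  m27 ⊆ 11-1- [E]
  m29 ⊆ --101,-11-1
  m30 ⊆ 1--10,11-1-
  m31 ⊆ -11-1,11-1-
E = {-0010, 01-0-, 10-01, 11-1-}

NO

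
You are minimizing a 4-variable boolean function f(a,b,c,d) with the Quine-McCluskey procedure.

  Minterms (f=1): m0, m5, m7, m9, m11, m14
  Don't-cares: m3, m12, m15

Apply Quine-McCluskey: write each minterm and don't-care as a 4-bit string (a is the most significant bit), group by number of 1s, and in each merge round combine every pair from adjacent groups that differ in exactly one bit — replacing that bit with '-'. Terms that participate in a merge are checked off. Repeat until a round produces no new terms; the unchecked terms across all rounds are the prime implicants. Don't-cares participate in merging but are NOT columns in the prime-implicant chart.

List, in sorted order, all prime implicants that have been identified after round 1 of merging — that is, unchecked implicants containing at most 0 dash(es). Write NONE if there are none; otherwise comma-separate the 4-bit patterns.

0000

size-2^0 implicants → 0000  0011(✓)  0101(✓)  0111(✓)  1001(✓)  1011(✓)  1100(✓)  1110(✓)  1111(✓)
size-2^1 implicants → -011(✓)  -111(✓)  0-11(✓)  01-1  1-11(✓)  10-1  11-0  111-
size-2^2 implicants → --11
Unchecked terms (primes): --11, 0000, 01-1, 10-1, 11-0, 111-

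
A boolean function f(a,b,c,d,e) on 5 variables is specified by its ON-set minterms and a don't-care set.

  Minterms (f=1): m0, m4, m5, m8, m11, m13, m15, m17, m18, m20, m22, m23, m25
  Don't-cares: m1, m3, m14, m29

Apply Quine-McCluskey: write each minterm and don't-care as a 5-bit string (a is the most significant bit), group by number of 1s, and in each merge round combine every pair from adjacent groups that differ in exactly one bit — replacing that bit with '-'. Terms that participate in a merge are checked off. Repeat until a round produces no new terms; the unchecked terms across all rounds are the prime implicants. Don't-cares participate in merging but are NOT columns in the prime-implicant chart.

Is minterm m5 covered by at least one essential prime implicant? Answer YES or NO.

NO

[col 0] 00000*, 00001*, 00011*, 00100*, 00101*, 01000*, 01011*, 01101*, 01110*, 01111*, 10001*, 10010*, 10100*, 10110*, 10111*, 11001*, 11101*
[col 1] -0001, -0100, -1101, 0-000, 0-011, 0-101, 00-00*, 00-01*, 000-1, 0000-*, 0010-*, 01-11, 011-1, 0111-, 1-001, 10-10, 101-0, 1011-, 11-01
[col 2] 00-0-
Prime implicants: -0001, -0100, -1101, 0-000, 0-011, 0-101, 00-0-, 000-1, 01-11, 011-1, 0111-, 1-001, 10-10, 101-0, 1011-, 11-01
PI chart (minterm → PIs covering it):
  0 | 0-000,00-0-
  4 | -0100,00-0-
  5 | 0-101,00-0-
  8 | 0-000  (sole → essential)
  11 | 0-011,01-11
  13 | -1101,0-101,011-1
  15 | 01-11,011-1,0111-
  17 | -0001,1-001
  18 | 10-10  (sole → essential)
  20 | -0100,101-0
  22 | 10-10,101-0,1011-
  23 | 1011-  (sole → essential)
  25 | 1-001,11-01
Essential prime implicants: 0-000, 10-10, 1011-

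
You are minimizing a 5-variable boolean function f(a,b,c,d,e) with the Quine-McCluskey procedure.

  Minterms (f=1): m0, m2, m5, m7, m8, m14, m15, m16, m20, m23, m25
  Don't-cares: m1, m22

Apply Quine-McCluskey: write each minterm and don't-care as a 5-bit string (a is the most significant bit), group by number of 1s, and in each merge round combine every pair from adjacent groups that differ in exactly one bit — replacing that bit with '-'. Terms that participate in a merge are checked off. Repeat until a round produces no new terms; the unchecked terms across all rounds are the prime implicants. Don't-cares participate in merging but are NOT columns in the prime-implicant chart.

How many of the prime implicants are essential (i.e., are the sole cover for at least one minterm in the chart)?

[col 0] 00000*, 00001*, 00010*, 00101*, 00111*, 01000*, 01110*, 01111*, 10000*, 10100*, 10110*, 10111*, 11001
[col 1] -0000, -0111, 0-000, 0-111, 00-01, 000-0, 0000-, 001-1, 0111-, 10-00, 101-0, 1011-
Prime implicants: -0000, -0111, 0-000, 0-111, 00-01, 000-0, 0000-, 001-1, 0111-, 10-00, 101-0, 1011-, 11001
PI chart (minterm → PIs covering it):
  0 | -0000,0-000,000-0,0000-
  2 | 000-0  (sole → essential)
  5 | 00-01,001-1
  7 | -0111,0-111,001-1
  8 | 0-000  (sole → essential)
  14 | 0111-  (sole → essential)
  15 | 0-111,0111-
  16 | -0000,10-00
  20 | 10-00,101-0
  23 | -0111,1011-
  25 | 11001  (sole → essential)
Essential prime implicants: 0-000, 000-0, 0111-, 11001

4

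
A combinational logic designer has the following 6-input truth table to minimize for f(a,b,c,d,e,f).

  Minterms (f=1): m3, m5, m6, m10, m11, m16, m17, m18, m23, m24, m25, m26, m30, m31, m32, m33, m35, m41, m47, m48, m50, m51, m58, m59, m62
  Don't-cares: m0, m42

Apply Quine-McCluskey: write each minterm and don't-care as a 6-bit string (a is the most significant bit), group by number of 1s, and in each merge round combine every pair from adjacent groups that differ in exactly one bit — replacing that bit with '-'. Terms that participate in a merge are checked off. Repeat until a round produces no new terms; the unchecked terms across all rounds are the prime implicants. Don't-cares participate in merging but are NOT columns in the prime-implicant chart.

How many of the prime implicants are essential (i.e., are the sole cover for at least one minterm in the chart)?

Round 0: 000000✓ 000011✓ 000101 000110 001010✓ 001011✓ 010000✓ 010001✓ 010010✓ 010111✓ 011000✓ 011001✓ 011010✓ 011110✓ 011111✓ 100000✓ 100001✓ 100011✓ 101001✓ 101010✓ 101111 110000✓ 110010✓ 110011✓ 111010✓ 111011✓ 111110✓
Round 1: -00000✓ -00011 -01010✓ -10000✓ -10010✓ -11010✓ -11110✓ 0-0000✓ 0-1010✓ 00-011 00101- 01-000✓ 01-001✓ 01-010✓ 01-111 0100-0✓ 01000-✓ 011-10✓ 0110-0✓ 01100-✓ 01111- 1-0000✓ 1-0011 1-1010✓ 10-001 1000-1 10000- 11-010✓ 11-011✓ 1100-0✓ 11001-✓ 111-10✓ 11101-✓
Round 2: --0000 --1010 -1-010 -100-0 -11-10 01-0-0 01-00- 11-01-
PIs = {--0000, --1010, -00011, -1-010, -100-0, -11-10, 00-011, 000101, 000110, 00101-, 01-0-0, 01-00-, 01-111, 01111-, 1-0011, 10-001, 1000-1, 10000-, 101111, 11-01-}
Coverage chart:
  m3: -00011,00-011
  m5: 000101 ←essential
  m6: 000110 ←essential
  m10: --1010,00101-
  m11: 00-011,00101-
  m16: --0000,-100-0,01-0-0,01-00-
  m17: 01-00- ←essential
  m18: -1-010,-100-0,01-0-0
  m23: 01-111 ←essential
  m24: 01-0-0,01-00-
  m25: 01-00- ←essential
  m26: --1010,-1-010,-11-10,01-0-0
  m30: -11-10,01111-
  m31: 01-111,01111-
  m32: --0000,10000-
  m33: 10-001,1000-1,10000-
  m35: -00011,1-0011,1000-1
  m41: 10-001 ←essential
  m47: 101111 ←essential
  m48: --0000,-100-0
  m50: -1-010,-100-0,11-01-
  m51: 1-0011,11-01-
  m58: --1010,-1-010,-11-10,11-01-
  m59: 11-01- ←essential
  m62: -11-10 ←essential
Essential: -11-10, 000101, 000110, 01-00-, 01-111, 10-001, 101111, 11-01-

8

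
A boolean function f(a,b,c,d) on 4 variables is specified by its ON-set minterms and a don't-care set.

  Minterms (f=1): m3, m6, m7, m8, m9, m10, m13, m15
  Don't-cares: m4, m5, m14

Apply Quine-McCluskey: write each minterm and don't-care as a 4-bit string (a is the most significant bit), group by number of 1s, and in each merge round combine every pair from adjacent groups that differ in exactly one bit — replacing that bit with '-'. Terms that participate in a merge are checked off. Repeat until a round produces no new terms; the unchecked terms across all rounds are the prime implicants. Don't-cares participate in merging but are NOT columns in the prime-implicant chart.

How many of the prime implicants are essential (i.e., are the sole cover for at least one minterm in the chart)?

1

[col 0] 0011*, 0100*, 0101*, 0110*, 0111*, 1000*, 1001*, 1010*, 1101*, 1110*, 1111*
[col 1] -101*, -110*, -111*, 0-11, 01-0*, 01-1*, 010-*, 011-*, 1-01, 1-10, 10-0, 100-, 11-1*, 111-*
[col 2] -1-1, -11-, 01--
Prime implicants: -1-1, -11-, 0-11, 01--, 1-01, 1-10, 10-0, 100-
PI chart (minterm → PIs covering it):
  3 | 0-11  (sole → essential)
  6 | -11-,01--
  7 | -1-1,-11-,0-11,01--
  8 | 10-0,100-
  9 | 1-01,100-
  10 | 1-10,10-0
  13 | -1-1,1-01
  15 | -1-1,-11-
Essential prime implicants: 0-11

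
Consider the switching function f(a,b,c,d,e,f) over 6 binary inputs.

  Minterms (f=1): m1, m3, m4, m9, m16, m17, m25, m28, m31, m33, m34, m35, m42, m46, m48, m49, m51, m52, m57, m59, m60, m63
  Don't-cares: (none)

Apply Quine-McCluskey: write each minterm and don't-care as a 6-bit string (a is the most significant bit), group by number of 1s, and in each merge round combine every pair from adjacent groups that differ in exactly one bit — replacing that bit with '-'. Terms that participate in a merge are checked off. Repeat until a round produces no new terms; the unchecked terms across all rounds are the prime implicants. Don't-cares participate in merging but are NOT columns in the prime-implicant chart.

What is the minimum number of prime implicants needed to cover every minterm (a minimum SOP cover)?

10

[col 0] 000001*, 000011*, 000100, 001001*, 010000*, 010001*, 011001*, 011100*, 011111*, 100001*, 100010*, 100011*, 101010*, 101110*, 110000*, 110001*, 110011*, 110100*, 111001*, 111011*, 111100*, 111111*
[col 1] -00001*, -00011*, -10000*, -10001*, -11001*, -11100, -11111, 0-0001*, 0-1001*, 00-001*, 0000-1*, 01-001*, 01000-*, 1-0001*, 1-0011*, 10-010, 1000-1*, 10001-, 101-10, 11-001*, 11-011*, 11-100, 110-00, 1100-1*, 11000-*, 111-11, 1110-1*
[col 2] --0001, -000-1, -1-001, -1000-, 0--001, 1-00-1, 11-0-1
Prime implicants: --0001, -000-1, -1-001, -1000-, -11100, -11111, 0--001, 000100, 1-00-1, 10-010, 10001-, 101-10, 11-0-1, 11-100, 110-00, 111-11
PI chart (minterm → PIs covering it):
  1 | --0001,-000-1,0--001
  3 | -000-1  (sole → essential)
  4 | 000100  (sole → essential)
  9 | 0--001  (sole → essential)
  16 | -1000-  (sole → essential)
  17 | --0001,-1-001,-1000-,0--001
  25 | -1-001,0--001
  28 | -11100  (sole → essential)
  31 | -11111  (sole → essential)
  33 | --0001,-000-1,1-00-1
  34 | 10-010,10001-
  35 | -000-1,1-00-1,10001-
  42 | 10-010,101-10
  46 | 101-10  (sole → essential)
  48 | -1000-,110-00
  49 | --0001,-1-001,-1000-,1-00-1,11-0-1
  51 | 1-00-1,11-0-1
  52 | 11-100,110-00
  57 | -1-001,11-0-1
  59 | 11-0-1,111-11
  60 | -11100,11-100
  63 | -11111,111-11
Essential prime implicants: -000-1, -1000-, -11100, -11111, 0--001, 000100, 101-10
Petrick residual → 10-010, 11-0-1, 11-100
Minimum SOP uses 10 PIs: b'c'd'f + bc'd'e' + bcde'f' + bcdef + a'd'e'f + a'b'c'de'f' + ab'd'ef' + ab'cef' + abd'f + abde'f'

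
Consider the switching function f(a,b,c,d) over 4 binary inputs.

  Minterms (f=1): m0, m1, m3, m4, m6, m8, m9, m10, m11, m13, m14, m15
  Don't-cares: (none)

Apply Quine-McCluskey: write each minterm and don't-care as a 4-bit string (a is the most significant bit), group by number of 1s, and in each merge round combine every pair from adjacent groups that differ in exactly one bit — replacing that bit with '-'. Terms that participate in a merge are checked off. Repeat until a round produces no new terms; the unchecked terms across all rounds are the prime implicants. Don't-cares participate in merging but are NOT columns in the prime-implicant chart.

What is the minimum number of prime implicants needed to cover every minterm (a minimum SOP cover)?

size-2^0 implicants → 0000(✓)  0001(✓)  0011(✓)  0100(✓)  0110(✓)  1000(✓)  1001(✓)  1010(✓)  1011(✓)  1101(✓)  1110(✓)  1111(✓)
size-2^1 implicants → -000(✓)  -001(✓)  -011(✓)  -110  0-00  00-1(✓)  000-(✓)  01-0  1-01(✓)  1-10(✓)  1-11(✓)  10-0(✓)  10-1(✓)  100-(✓)  101-(✓)  11-1(✓)  111-(✓)
size-2^2 implicants → -0-1  -00-  1--1  1-1-  10--
Unchecked terms (primes): -0-1, -00-, -110, 0-00, 01-0, 1--1, 1-1-, 10--
Minterm coverage:
  m0 ⊆ -00-,0-00
  m1 ⊆ -0-1,-00-
  m3 ⊆ -0-1 [E]
  m4 ⊆ 0-00,01-0
  m6 ⊆ -110,01-0
  m8 ⊆ -00-,10--
  m9 ⊆ -0-1,-00-,1--1,10--
  m10 ⊆ 1-1-,10--
  m11 ⊆ -0-1,1--1,1-1-,10--
  m13 ⊆ 1--1 [E]
  m14 ⊆ -110,1-1-
  m15 ⊆ 1--1,1-1-
E = {-0-1, 1--1}
Petrick residual → -00-, 01-0, 1-1-
Cover = b'd + b'c' + a'bd' + ad + ac  |cover|=5

5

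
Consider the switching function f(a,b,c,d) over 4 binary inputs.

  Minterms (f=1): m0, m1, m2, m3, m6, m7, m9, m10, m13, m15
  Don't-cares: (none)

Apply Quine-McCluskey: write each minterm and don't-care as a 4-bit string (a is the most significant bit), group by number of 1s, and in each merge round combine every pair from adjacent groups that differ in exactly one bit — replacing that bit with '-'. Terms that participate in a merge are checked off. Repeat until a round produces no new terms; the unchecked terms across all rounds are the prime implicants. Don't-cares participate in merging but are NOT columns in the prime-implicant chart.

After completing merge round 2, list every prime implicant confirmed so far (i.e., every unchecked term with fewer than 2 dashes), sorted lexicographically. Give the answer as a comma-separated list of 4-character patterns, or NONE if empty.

-001, -010, -111, 1-01, 11-1

Round 0: 0000✓ 0001✓ 0010✓ 0011✓ 0110✓ 0111✓ 1001✓ 1010✓ 1101✓ 1111✓
Round 1: -001 -010 -111 0-10✓ 0-11✓ 00-0✓ 00-1✓ 000-✓ 001-✓ 011-✓ 1-01 11-1
Round 2: 0-1- 00--
PIs = {-001, -010, -111, 0-1-, 00--, 1-01, 11-1}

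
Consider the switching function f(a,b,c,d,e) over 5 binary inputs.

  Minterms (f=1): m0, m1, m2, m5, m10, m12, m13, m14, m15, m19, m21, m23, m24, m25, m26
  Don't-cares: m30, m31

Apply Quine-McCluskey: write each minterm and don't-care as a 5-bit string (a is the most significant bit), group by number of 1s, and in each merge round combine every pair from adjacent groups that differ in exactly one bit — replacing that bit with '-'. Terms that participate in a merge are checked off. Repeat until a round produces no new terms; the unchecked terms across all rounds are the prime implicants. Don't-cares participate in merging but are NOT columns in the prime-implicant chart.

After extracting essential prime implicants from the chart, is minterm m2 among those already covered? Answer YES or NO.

NO

size-2^0 implicants → 00000(✓)  00001(✓)  00010(✓)  00101(✓)  01010(✓)  01100(✓)  01101(✓)  01110(✓)  01111(✓)  10011(✓)  10101(✓)  10111(✓)  11000(✓)  11001(✓)  11010(✓)  11110(✓)  11111(✓)
size-2^1 implicants → -0101  -1010(✓)  -1110(✓)  -1111(✓)  0-010  0-101  00-01  000-0  0000-  01-10(✓)  011-0(✓)  011-1(✓)  0110-(✓)  0111-(✓)  1-111  10-11  101-1  11-10(✓)  110-0  1100-  1111-(✓)
size-2^2 implicants → -1-10  -111-  011--
Unchecked terms (primes): -0101, -1-10, -111-, 0-010, 0-101, 00-01, 000-0, 0000-, 011--, 1-111, 10-11, 101-1, 110-0, 1100-
Minterm coverage:
  m0 ⊆ 000-0,0000-
  m1 ⊆ 00-01,0000-
  m2 ⊆ 0-010,000-0
  m5 ⊆ -0101,0-101,00-01
  m10 ⊆ -1-10,0-010
  m12 ⊆ 011-- [E]
  m13 ⊆ 0-101,011--
  m14 ⊆ -1-10,-111-,011--
  m15 ⊆ -111-,011--
  m19 ⊆ 10-11 [E]
  m21 ⊆ -0101,101-1
  m23 ⊆ 1-111,10-11,101-1
  m24 ⊆ 110-0,1100-
  m25 ⊆ 1100- [E]
  m26 ⊆ -1-10,110-0
E = {011--, 10-11, 1100-}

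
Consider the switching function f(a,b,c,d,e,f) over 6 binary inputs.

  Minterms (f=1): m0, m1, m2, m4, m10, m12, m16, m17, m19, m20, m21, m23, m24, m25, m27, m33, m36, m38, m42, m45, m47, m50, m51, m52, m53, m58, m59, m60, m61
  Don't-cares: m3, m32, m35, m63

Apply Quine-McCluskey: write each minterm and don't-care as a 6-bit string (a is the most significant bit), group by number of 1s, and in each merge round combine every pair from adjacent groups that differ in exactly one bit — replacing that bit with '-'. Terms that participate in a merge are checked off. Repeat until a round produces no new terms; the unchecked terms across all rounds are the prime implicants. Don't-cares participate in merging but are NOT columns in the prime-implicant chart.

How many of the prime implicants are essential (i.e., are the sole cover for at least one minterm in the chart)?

7

[col 0] 000000*, 000001*, 000010*, 000011*, 000100*, 001010*, 001100*, 010000*, 010001*, 010011*, 010100*, 010101*, 010111*, 011000*, 011001*, 011011*, 100000*, 100001*, 100011*, 100100*, 100110*, 101010*, 101101*, 101111*, 110010*, 110011*, 110100*, 110101*, 111010*, 111011*, 111100*, 111101*, 111111*
[col 1] -00000*, -00001*, -00011*, -00100*, -01010, -10011*, -10100*, -10101*, -11011*, 0-0000*, 0-0001*, 0-0011*, 0-0100*, 00-010, 00-100, 000-00*, 0000-0*, 0000-1*, 00000-*, 00001-*, 01-000*, 01-001*, 01-011*, 010-00*, 010-01*, 010-11*, 0100-1*, 01000-*, 0101-1*, 01010-*, 0110-1*, 01100-*, 1-0011*, 1-0100*, 1-1010, 1-1101*, 1-1111*, 100-00*, 1000-1*, 10000-*, 1001-0, 1011-1*, 11-010*, 11-011*, 11-100*, 11-101*, 11001-*, 11010-*, 111-11, 11101-*, 1111-1*, 11110-*
[col 2] --0011, --0100, -00-00, -000-1, -0000-, -1-011, -1010-, 0-0-00, 0-00-1, 0-000-, 0000--, 01-0-1, 01-00-, 010--1, 010-0-, 1-11-1, 11-01-, 11-10-
Prime implicants: --0011, --0100, -00-00, -000-1, -0000-, -01010, -1-011, -1010-, 0-0-00, 0-00-1, 0-000-, 00-010, 00-100, 0000--, 01-0-1, 01-00-, 010--1, 010-0-, 1-1010, 1-11-1, 1001-0, 11-01-, 11-10-, 111-11
PI chart (minterm → PIs covering it):
  0 | -00-00,-0000-,0-0-00,0-000-,0000--
  1 | -000-1,-0000-,0-00-1,0-000-,0000--
  2 | 00-010,0000--
  4 | --0100,-00-00,0-0-00,00-100
  10 | -01010,00-010
  12 | 00-100  (sole → essential)
  16 | 0-0-00,0-000-,01-00-,010-0-
  17 | 0-00-1,0-000-,01-0-1,01-00-,010--1,010-0-
  19 | --0011,-1-011,0-00-1,01-0-1,010--1
  20 | --0100,-1010-,0-0-00,010-0-
  21 | -1010-,010--1,010-0-
  23 | 010--1  (sole → essential)
  24 | 01-00-  (sole → essential)
  25 | 01-0-1,01-00-
  27 | -1-011,01-0-1
  33 | -000-1,-0000-
  36 | --0100,-00-00,1001-0
  38 | 1001-0  (sole → essential)
  42 | -01010,1-1010
  45 | 1-11-1  (sole → essential)
  47 | 1-11-1  (sole → essential)
  50 | 11-01-  (sole → essential)
  51 | --0011,-1-011,11-01-
  52 | --0100,-1010-,11-10-
  53 | -1010-,11-10-
  58 | 1-1010,11-01-
  59 | -1-011,11-01-,111-11
  60 | 11-10-  (sole → essential)
  61 | 1-11-1,11-10-
Essential prime implicants: 00-100, 01-00-, 010--1, 1-11-1, 1001-0, 11-01-, 11-10-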